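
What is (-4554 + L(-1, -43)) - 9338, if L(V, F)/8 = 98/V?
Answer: -14676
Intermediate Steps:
L(V, F) = 784/V (L(V, F) = 8*(98/V) = 784/V)
(-4554 + L(-1, -43)) - 9338 = (-4554 + 784/(-1)) - 9338 = (-4554 + 784*(-1)) - 9338 = (-4554 - 784) - 9338 = -5338 - 9338 = -14676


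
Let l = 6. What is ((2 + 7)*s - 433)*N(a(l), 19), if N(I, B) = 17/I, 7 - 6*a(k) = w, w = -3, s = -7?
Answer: -25296/5 ≈ -5059.2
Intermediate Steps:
a(k) = 5/3 (a(k) = 7/6 - 1/6*(-3) = 7/6 + 1/2 = 5/3)
((2 + 7)*s - 433)*N(a(l), 19) = ((2 + 7)*(-7) - 433)*(17/(5/3)) = (9*(-7) - 433)*(17*(3/5)) = (-63 - 433)*(51/5) = -496*51/5 = -25296/5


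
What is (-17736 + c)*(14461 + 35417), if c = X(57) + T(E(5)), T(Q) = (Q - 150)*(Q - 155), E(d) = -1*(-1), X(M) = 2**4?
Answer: 260662428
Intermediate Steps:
X(M) = 16
E(d) = 1
T(Q) = (-155 + Q)*(-150 + Q) (T(Q) = (-150 + Q)*(-155 + Q) = (-155 + Q)*(-150 + Q))
c = 22962 (c = 16 + (23250 + 1**2 - 305*1) = 16 + (23250 + 1 - 305) = 16 + 22946 = 22962)
(-17736 + c)*(14461 + 35417) = (-17736 + 22962)*(14461 + 35417) = 5226*49878 = 260662428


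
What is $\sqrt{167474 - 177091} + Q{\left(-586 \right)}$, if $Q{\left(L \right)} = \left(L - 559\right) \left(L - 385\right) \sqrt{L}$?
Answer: $i \left(\sqrt{9617} + 1111795 \sqrt{586}\right) \approx 2.6914 \cdot 10^{7} i$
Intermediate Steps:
$Q{\left(L \right)} = \sqrt{L} \left(-559 + L\right) \left(-385 + L\right)$ ($Q{\left(L \right)} = \left(-559 + L\right) \left(-385 + L\right) \sqrt{L} = \sqrt{L} \left(-559 + L\right) \left(-385 + L\right)$)
$\sqrt{167474 - 177091} + Q{\left(-586 \right)} = \sqrt{167474 - 177091} + \sqrt{-586} \left(215215 + \left(-586\right)^{2} - -553184\right) = \sqrt{-9617} + i \sqrt{586} \left(215215 + 343396 + 553184\right) = i \sqrt{9617} + i \sqrt{586} \cdot 1111795 = i \sqrt{9617} + 1111795 i \sqrt{586}$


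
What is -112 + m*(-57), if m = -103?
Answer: 5759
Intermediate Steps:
-112 + m*(-57) = -112 - 103*(-57) = -112 + 5871 = 5759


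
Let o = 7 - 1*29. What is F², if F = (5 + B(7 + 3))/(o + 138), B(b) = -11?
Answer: 9/3364 ≈ 0.0026754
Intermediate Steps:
o = -22 (o = 7 - 29 = -22)
F = -3/58 (F = (5 - 11)/(-22 + 138) = -6/116 = -6*1/116 = -3/58 ≈ -0.051724)
F² = (-3/58)² = 9/3364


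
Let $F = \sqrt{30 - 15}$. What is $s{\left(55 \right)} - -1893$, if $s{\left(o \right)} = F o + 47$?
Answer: $1940 + 55 \sqrt{15} \approx 2153.0$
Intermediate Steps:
$F = \sqrt{15} \approx 3.873$
$s{\left(o \right)} = 47 + o \sqrt{15}$ ($s{\left(o \right)} = \sqrt{15} o + 47 = o \sqrt{15} + 47 = 47 + o \sqrt{15}$)
$s{\left(55 \right)} - -1893 = \left(47 + 55 \sqrt{15}\right) - -1893 = \left(47 + 55 \sqrt{15}\right) + 1893 = 1940 + 55 \sqrt{15}$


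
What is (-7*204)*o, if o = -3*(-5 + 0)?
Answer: -21420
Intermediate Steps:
o = 15 (o = -3*(-5) = 15)
(-7*204)*o = -7*204*15 = -1428*15 = -21420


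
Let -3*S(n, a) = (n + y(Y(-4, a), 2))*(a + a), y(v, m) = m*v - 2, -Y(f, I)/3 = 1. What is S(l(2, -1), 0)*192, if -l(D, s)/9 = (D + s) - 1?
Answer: 0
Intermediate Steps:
l(D, s) = 9 - 9*D - 9*s (l(D, s) = -9*((D + s) - 1) = -9*(-1 + D + s) = 9 - 9*D - 9*s)
Y(f, I) = -3 (Y(f, I) = -3*1 = -3)
y(v, m) = -2 + m*v
S(n, a) = -2*a*(-8 + n)/3 (S(n, a) = -(n + (-2 + 2*(-3)))*(a + a)/3 = -(n + (-2 - 6))*2*a/3 = -(n - 8)*2*a/3 = -(-8 + n)*2*a/3 = -2*a*(-8 + n)/3)
S(l(2, -1), 0)*192 = ((⅔)*0*(8 - (9 - 9*2 - 9*(-1))))*192 = ((⅔)*0*(8 - (9 - 18 + 9)))*192 = ((⅔)*0*(8 - 1*0))*192 = ((⅔)*0*(8 + 0))*192 = ((⅔)*0*8)*192 = 0*192 = 0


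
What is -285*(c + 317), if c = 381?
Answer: -198930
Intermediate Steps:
-285*(c + 317) = -285*(381 + 317) = -285*698 = -198930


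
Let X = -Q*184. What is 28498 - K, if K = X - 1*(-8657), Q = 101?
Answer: 38425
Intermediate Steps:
X = -18584 (X = -101*184 = -1*18584 = -18584)
K = -9927 (K = -18584 - 1*(-8657) = -18584 + 8657 = -9927)
28498 - K = 28498 - 1*(-9927) = 28498 + 9927 = 38425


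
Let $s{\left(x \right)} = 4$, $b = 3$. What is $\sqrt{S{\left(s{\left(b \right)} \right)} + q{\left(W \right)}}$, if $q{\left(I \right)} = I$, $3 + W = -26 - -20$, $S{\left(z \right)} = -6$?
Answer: $i \sqrt{15} \approx 3.873 i$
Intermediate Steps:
$W = -9$ ($W = -3 - 6 = -9$)
$\sqrt{S{\left(s{\left(b \right)} \right)} + q{\left(W \right)}} = \sqrt{-6 - 9} = \sqrt{-15} = i \sqrt{15}$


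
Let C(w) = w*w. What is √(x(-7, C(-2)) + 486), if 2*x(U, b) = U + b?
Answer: √1938/2 ≈ 22.011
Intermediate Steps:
C(w) = w²
x(U, b) = U/2 + b/2 (x(U, b) = (U + b)/2 = U/2 + b/2)
√(x(-7, C(-2)) + 486) = √(((½)*(-7) + (½)*(-2)²) + 486) = √((-7/2 + (½)*4) + 486) = √((-7/2 + 2) + 486) = √(-3/2 + 486) = √(969/2) = √1938/2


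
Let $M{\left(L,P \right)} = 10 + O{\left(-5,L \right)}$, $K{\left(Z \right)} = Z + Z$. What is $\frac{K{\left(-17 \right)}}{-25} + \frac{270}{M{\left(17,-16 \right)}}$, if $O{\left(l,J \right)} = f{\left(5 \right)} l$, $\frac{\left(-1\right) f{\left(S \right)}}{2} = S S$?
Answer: $\frac{1559}{650} \approx 2.3985$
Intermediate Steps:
$K{\left(Z \right)} = 2 Z$
$f{\left(S \right)} = - 2 S^{2}$ ($f{\left(S \right)} = - 2 S S = - 2 S^{2}$)
$O{\left(l,J \right)} = - 50 l$ ($O{\left(l,J \right)} = - 2 \cdot 5^{2} l = \left(-2\right) 25 l = - 50 l$)
$M{\left(L,P \right)} = 260$ ($M{\left(L,P \right)} = 10 - -250 = 10 + 250 = 260$)
$\frac{K{\left(-17 \right)}}{-25} + \frac{270}{M{\left(17,-16 \right)}} = \frac{2 \left(-17\right)}{-25} + \frac{270}{260} = \left(-34\right) \left(- \frac{1}{25}\right) + 270 \cdot \frac{1}{260} = \frac{34}{25} + \frac{27}{26} = \frac{1559}{650}$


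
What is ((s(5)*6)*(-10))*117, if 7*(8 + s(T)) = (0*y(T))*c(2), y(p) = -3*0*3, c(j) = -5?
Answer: 56160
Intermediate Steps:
y(p) = 0 (y(p) = 0*3 = 0)
s(T) = -8 (s(T) = -8 + ((0*0)*(-5))/7 = -8 + (0*(-5))/7 = -8 + (⅐)*0 = -8 + 0 = -8)
((s(5)*6)*(-10))*117 = (-8*6*(-10))*117 = -48*(-10)*117 = 480*117 = 56160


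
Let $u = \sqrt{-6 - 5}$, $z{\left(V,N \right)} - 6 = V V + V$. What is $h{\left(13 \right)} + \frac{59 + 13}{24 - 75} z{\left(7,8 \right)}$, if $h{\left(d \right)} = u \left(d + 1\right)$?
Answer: $- \frac{1488}{17} + 14 i \sqrt{11} \approx -87.529 + 46.433 i$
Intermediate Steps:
$z{\left(V,N \right)} = 6 + V + V^{2}$ ($z{\left(V,N \right)} = 6 + \left(V V + V\right) = 6 + \left(V^{2} + V\right) = 6 + \left(V + V^{2}\right) = 6 + V + V^{2}$)
$u = i \sqrt{11}$ ($u = \sqrt{-11} = i \sqrt{11} \approx 3.3166 i$)
$h{\left(d \right)} = i \sqrt{11} \left(1 + d\right)$ ($h{\left(d \right)} = i \sqrt{11} \left(d + 1\right) = i \sqrt{11} \left(1 + d\right)$)
$h{\left(13 \right)} + \frac{59 + 13}{24 - 75} z{\left(7,8 \right)} = i \sqrt{11} \left(1 + 13\right) + \frac{59 + 13}{24 - 75} \left(6 + 7 + 7^{2}\right) = i \sqrt{11} \cdot 14 + \frac{72}{-51} \left(6 + 7 + 49\right) = 14 i \sqrt{11} + 72 \left(- \frac{1}{51}\right) 62 = 14 i \sqrt{11} - \frac{1488}{17} = - \frac{1488}{17} + 14 i \sqrt{11}$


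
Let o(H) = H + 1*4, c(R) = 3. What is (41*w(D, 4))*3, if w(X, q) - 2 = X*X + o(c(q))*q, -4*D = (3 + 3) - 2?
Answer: 3813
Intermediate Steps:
D = -1 (D = -((3 + 3) - 2)/4 = -(6 - 2)/4 = -¼*4 = -1)
o(H) = 4 + H (o(H) = H + 4 = 4 + H)
w(X, q) = 2 + X² + 7*q (w(X, q) = 2 + (X*X + (4 + 3)*q) = 2 + (X² + 7*q) = 2 + X² + 7*q)
(41*w(D, 4))*3 = (41*(2 + (-1)² + 7*4))*3 = (41*(2 + 1 + 28))*3 = (41*31)*3 = 1271*3 = 3813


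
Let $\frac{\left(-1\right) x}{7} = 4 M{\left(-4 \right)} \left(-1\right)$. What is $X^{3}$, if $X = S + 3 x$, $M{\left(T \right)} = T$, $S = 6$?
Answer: $-35937000$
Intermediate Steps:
$x = -112$ ($x = - 7 \cdot 4 \left(-4\right) \left(-1\right) = - 7 \left(\left(-16\right) \left(-1\right)\right) = \left(-7\right) 16 = -112$)
$X = -330$ ($X = 6 + 3 \left(-112\right) = 6 - 336 = -330$)
$X^{3} = \left(-330\right)^{3} = -35937000$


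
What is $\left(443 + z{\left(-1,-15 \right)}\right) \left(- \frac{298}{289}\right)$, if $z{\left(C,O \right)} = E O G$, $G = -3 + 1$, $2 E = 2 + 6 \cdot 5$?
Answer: $- \frac{275054}{289} \approx -951.74$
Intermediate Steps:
$E = 16$ ($E = \frac{2 + 6 \cdot 5}{2} = \frac{2 + 30}{2} = \frac{1}{2} \cdot 32 = 16$)
$G = -2$
$z{\left(C,O \right)} = - 32 O$ ($z{\left(C,O \right)} = 16 O \left(-2\right) = - 32 O$)
$\left(443 + z{\left(-1,-15 \right)}\right) \left(- \frac{298}{289}\right) = \left(443 - -480\right) \left(- \frac{298}{289}\right) = \left(443 + 480\right) \left(\left(-298\right) \frac{1}{289}\right) = 923 \left(- \frac{298}{289}\right) = - \frac{275054}{289}$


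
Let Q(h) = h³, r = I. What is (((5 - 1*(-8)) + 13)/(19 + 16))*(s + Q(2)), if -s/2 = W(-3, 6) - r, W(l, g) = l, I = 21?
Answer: 208/5 ≈ 41.600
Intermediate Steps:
r = 21
s = 48 (s = -2*(-3 - 1*21) = -2*(-3 - 21) = -2*(-24) = 48)
(((5 - 1*(-8)) + 13)/(19 + 16))*(s + Q(2)) = (((5 - 1*(-8)) + 13)/(19 + 16))*(48 + 2³) = (((5 + 8) + 13)/35)*(48 + 8) = ((13 + 13)*(1/35))*56 = (26*(1/35))*56 = (26/35)*56 = 208/5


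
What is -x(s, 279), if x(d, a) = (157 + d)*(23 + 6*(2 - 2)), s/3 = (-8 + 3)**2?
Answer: -5336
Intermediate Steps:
s = 75 (s = 3*(-8 + 3)**2 = 3*(-5)**2 = 3*25 = 75)
x(d, a) = 3611 + 23*d (x(d, a) = (157 + d)*(23 + 6*0) = (157 + d)*(23 + 0) = (157 + d)*23 = 3611 + 23*d)
-x(s, 279) = -(3611 + 23*75) = -(3611 + 1725) = -1*5336 = -5336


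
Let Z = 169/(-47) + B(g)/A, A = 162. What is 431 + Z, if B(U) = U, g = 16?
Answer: 1627504/3807 ≈ 427.50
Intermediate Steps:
Z = -13313/3807 (Z = 169/(-47) + 16/162 = 169*(-1/47) + 16*(1/162) = -169/47 + 8/81 = -13313/3807 ≈ -3.4970)
431 + Z = 431 - 13313/3807 = 1627504/3807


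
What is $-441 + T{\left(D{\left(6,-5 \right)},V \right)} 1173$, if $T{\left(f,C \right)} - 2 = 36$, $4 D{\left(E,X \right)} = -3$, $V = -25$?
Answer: $44133$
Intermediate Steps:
$D{\left(E,X \right)} = - \frac{3}{4}$ ($D{\left(E,X \right)} = \frac{1}{4} \left(-3\right) = - \frac{3}{4}$)
$T{\left(f,C \right)} = 38$ ($T{\left(f,C \right)} = 2 + 36 = 38$)
$-441 + T{\left(D{\left(6,-5 \right)},V \right)} 1173 = -441 + 38 \cdot 1173 = -441 + 44574 = 44133$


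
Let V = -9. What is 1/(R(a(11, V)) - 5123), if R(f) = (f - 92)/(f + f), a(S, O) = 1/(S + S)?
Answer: -2/12269 ≈ -0.00016301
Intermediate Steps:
a(S, O) = 1/(2*S)
R(f) = (-92 + f)/(2*f) (R(f) = (-92 + f)/((2*f)) = (-92 + f)*(1/(2*f)) = (-92 + f)/(2*f))
1/(R(a(11, V)) - 5123) = 1/((-92 + (1/2)/11)/(2*(((1/2)/11))) - 5123) = 1/((-92 + (1/2)*(1/11))/(2*(((1/2)*(1/11)))) - 5123) = 1/((-92 + 1/22)/(2*(1/22)) - 5123) = 1/((1/2)*22*(-2023/22) - 5123) = 1/(-2023/2 - 5123) = 1/(-12269/2) = -2/12269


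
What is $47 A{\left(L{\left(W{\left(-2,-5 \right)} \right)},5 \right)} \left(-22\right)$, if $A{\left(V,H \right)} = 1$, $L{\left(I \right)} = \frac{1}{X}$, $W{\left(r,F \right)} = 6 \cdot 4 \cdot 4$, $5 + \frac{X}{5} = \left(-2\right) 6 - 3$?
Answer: $-1034$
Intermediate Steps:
$X = -100$ ($X = -25 + 5 \left(\left(-2\right) 6 - 3\right) = -25 + 5 \left(-12 - 3\right) = -25 + 5 \left(-15\right) = -25 - 75 = -100$)
$W{\left(r,F \right)} = 96$ ($W{\left(r,F \right)} = 24 \cdot 4 = 96$)
$L{\left(I \right)} = - \frac{1}{100}$ ($L{\left(I \right)} = \frac{1}{-100} = - \frac{1}{100}$)
$47 A{\left(L{\left(W{\left(-2,-5 \right)} \right)},5 \right)} \left(-22\right) = 47 \cdot 1 \left(-22\right) = 47 \left(-22\right) = -1034$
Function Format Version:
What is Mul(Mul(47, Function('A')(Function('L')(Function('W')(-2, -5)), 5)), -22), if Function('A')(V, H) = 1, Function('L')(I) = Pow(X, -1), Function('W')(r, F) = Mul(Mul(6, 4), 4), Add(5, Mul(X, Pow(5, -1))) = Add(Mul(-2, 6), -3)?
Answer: -1034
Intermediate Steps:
X = -100 (X = Add(-25, Mul(5, Add(Mul(-2, 6), -3))) = Add(-25, Mul(5, Add(-12, -3))) = Add(-25, Mul(5, -15)) = Add(-25, -75) = -100)
Function('W')(r, F) = 96 (Function('W')(r, F) = Mul(24, 4) = 96)
Function('L')(I) = Rational(-1, 100) (Function('L')(I) = Pow(-100, -1) = Rational(-1, 100))
Mul(Mul(47, Function('A')(Function('L')(Function('W')(-2, -5)), 5)), -22) = Mul(Mul(47, 1), -22) = Mul(47, -22) = -1034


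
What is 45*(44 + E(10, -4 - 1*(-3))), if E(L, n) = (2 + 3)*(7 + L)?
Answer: 5805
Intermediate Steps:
E(L, n) = 35 + 5*L (E(L, n) = 5*(7 + L) = 35 + 5*L)
45*(44 + E(10, -4 - 1*(-3))) = 45*(44 + (35 + 5*10)) = 45*(44 + (35 + 50)) = 45*(44 + 85) = 45*129 = 5805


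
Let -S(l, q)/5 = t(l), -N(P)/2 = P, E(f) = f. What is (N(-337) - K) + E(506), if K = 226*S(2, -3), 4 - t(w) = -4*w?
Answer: 14740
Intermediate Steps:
N(P) = -2*P
t(w) = 4 + 4*w (t(w) = 4 - (-4)*w = 4 + 4*w)
S(l, q) = -20 - 20*l (S(l, q) = -5*(4 + 4*l) = -20 - 20*l)
K = -13560 (K = 226*(-20 - 20*2) = 226*(-20 - 40) = 226*(-60) = -13560)
(N(-337) - K) + E(506) = (-2*(-337) - 1*(-13560)) + 506 = (674 + 13560) + 506 = 14234 + 506 = 14740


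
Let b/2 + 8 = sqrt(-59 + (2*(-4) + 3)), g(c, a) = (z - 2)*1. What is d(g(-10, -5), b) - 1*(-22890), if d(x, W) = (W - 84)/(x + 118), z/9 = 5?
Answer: 3685190/161 + 16*I/161 ≈ 22889.0 + 0.099379*I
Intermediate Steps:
z = 45 (z = 9*5 = 45)
g(c, a) = 43 (g(c, a) = (45 - 2)*1 = 43*1 = 43)
b = -16 + 16*I (b = -16 + 2*sqrt(-59 + (2*(-4) + 3)) = -16 + 2*sqrt(-59 + (-8 + 3)) = -16 + 2*sqrt(-59 - 5) = -16 + 2*sqrt(-64) = -16 + 2*(8*I) = -16 + 16*I ≈ -16.0 + 16.0*I)
d(x, W) = (-84 + W)/(118 + x)
d(g(-10, -5), b) - 1*(-22890) = (-84 + (-16 + 16*I))/(118 + 43) - 1*(-22890) = (-100 + 16*I)/161 + 22890 = (-100/161 + 16*I/161) + 22890 = 3685190/161 + 16*I/161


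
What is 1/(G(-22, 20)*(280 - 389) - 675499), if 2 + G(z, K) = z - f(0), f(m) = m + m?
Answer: -1/672883 ≈ -1.4861e-6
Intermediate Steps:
f(m) = 2*m
G(z, K) = -2 + z (G(z, K) = -2 + (z - 2*0) = -2 + (z - 1*0) = -2 + (z + 0) = -2 + z)
1/(G(-22, 20)*(280 - 389) - 675499) = 1/((-2 - 22)*(280 - 389) - 675499) = 1/(-24*(-109) - 675499) = 1/(2616 - 675499) = 1/(-672883) = -1/672883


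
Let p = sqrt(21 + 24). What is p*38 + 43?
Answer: 43 + 114*sqrt(5) ≈ 297.91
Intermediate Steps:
p = 3*sqrt(5) (p = sqrt(45) = 3*sqrt(5) ≈ 6.7082)
p*38 + 43 = (3*sqrt(5))*38 + 43 = 114*sqrt(5) + 43 = 43 + 114*sqrt(5)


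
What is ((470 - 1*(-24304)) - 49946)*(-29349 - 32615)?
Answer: 1559757808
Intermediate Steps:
((470 - 1*(-24304)) - 49946)*(-29349 - 32615) = ((470 + 24304) - 49946)*(-61964) = (24774 - 49946)*(-61964) = -25172*(-61964) = 1559757808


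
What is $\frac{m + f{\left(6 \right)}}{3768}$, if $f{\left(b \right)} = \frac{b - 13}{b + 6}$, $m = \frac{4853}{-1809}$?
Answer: $- \frac{23633}{27265248} \approx -0.00086678$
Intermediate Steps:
$m = - \frac{4853}{1809}$ ($m = 4853 \left(- \frac{1}{1809}\right) = - \frac{4853}{1809} \approx -2.6827$)
$f{\left(b \right)} = \frac{-13 + b}{6 + b}$
$\frac{m + f{\left(6 \right)}}{3768} = \frac{- \frac{4853}{1809} + \frac{-13 + 6}{6 + 6}}{3768} = \left(- \frac{4853}{1809} + \frac{1}{12} \left(-7\right)\right) \frac{1}{3768} = \left(- \frac{4853}{1809} - \frac{7}{12}\right) \frac{1}{3768} = \left(- \frac{23633}{7236}\right) \frac{1}{3768} = - \frac{23633}{27265248}$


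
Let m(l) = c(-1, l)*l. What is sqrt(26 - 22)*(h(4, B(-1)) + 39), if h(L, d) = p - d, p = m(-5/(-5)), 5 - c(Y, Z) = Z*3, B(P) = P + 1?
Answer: 82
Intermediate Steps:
B(P) = 1 + P
c(Y, Z) = 5 - 3*Z (c(Y, Z) = 5 - Z*3 = 5 - 3*Z)
m(l) = l*(5 - 3*l) (m(l) = (5 - 3*l)*l = l*(5 - 3*l))
p = 2 (p = (-5/(-5))*(5 - (-15)/(-5)) = (-5*(-1/5))*(5 - (-15)*(-1)/5) = 1*(5 - 3*1) = 1*(5 - 3) = 1*2 = 2)
h(L, d) = 2 - d
sqrt(26 - 22)*(h(4, B(-1)) + 39) = sqrt(26 - 22)*((2 - (1 - 1)) + 39) = sqrt(4)*((2 - 1*0) + 39) = 2*((2 + 0) + 39) = 2*(2 + 39) = 2*41 = 82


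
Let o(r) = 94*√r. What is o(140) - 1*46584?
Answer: -46584 + 188*√35 ≈ -45472.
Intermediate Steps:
o(140) - 1*46584 = 94*√140 - 1*46584 = 94*(2*√35) - 46584 = 188*√35 - 46584 = -46584 + 188*√35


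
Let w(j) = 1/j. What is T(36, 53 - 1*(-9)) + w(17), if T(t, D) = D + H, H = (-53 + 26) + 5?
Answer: 681/17 ≈ 40.059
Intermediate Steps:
H = -22 (H = -27 + 5 = -22)
T(t, D) = -22 + D (T(t, D) = D - 22 = -22 + D)
T(36, 53 - 1*(-9)) + w(17) = (-22 + (53 - 1*(-9))) + 1/17 = (-22 + (53 + 9)) + 1/17 = (-22 + 62) + 1/17 = 40 + 1/17 = 681/17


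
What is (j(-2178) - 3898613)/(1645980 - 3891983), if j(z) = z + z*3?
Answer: 3907325/2246003 ≈ 1.7397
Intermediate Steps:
j(z) = 4*z (j(z) = z + 3*z = 4*z)
(j(-2178) - 3898613)/(1645980 - 3891983) = (4*(-2178) - 3898613)/(1645980 - 3891983) = (-8712 - 3898613)/(-2246003) = -3907325*(-1/2246003) = 3907325/2246003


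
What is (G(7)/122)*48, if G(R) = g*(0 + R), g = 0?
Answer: 0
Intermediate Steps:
G(R) = 0 (G(R) = 0*(0 + R) = 0*R = 0)
(G(7)/122)*48 = (0/122)*48 = (0*(1/122))*48 = 0*48 = 0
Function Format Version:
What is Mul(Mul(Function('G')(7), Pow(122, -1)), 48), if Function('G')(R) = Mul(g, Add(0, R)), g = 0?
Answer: 0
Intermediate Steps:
Function('G')(R) = 0 (Function('G')(R) = Mul(0, Add(0, R)) = Mul(0, R) = 0)
Mul(Mul(Function('G')(7), Pow(122, -1)), 48) = Mul(Mul(0, Pow(122, -1)), 48) = Mul(Mul(0, Rational(1, 122)), 48) = Mul(0, 48) = 0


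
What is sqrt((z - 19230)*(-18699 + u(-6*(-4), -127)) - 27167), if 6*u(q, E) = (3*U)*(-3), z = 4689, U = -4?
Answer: sqrt(271787746) ≈ 16486.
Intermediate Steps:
u(q, E) = 6 (u(q, E) = ((3*(-4))*(-3))/6 = (-12*(-3))/6 = (1/6)*36 = 6)
sqrt((z - 19230)*(-18699 + u(-6*(-4), -127)) - 27167) = sqrt((4689 - 19230)*(-18699 + 6) - 27167) = sqrt(-14541*(-18693) - 27167) = sqrt(271814913 - 27167) = sqrt(271787746)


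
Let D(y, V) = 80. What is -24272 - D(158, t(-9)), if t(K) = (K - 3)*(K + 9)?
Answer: -24352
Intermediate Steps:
t(K) = (-3 + K)*(9 + K)
-24272 - D(158, t(-9)) = -24272 - 1*80 = -24272 - 80 = -24352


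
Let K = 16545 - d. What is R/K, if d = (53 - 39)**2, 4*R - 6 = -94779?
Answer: -94773/65396 ≈ -1.4492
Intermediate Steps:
R = -94773/4 (R = 3/2 + (1/4)*(-94779) = 3/2 - 94779/4 = -94773/4 ≈ -23693.)
d = 196 (d = 14**2 = 196)
K = 16349 (K = 16545 - 1*196 = 16545 - 196 = 16349)
R/K = -94773/4/16349 = -94773/4*1/16349 = -94773/65396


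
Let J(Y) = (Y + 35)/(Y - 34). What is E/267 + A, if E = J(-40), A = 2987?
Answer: 59017151/19758 ≈ 2987.0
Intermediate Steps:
J(Y) = (35 + Y)/(-34 + Y)
E = 5/74 (E = (35 - 40)/(-34 - 40) = -5/(-74) = -1/74*(-5) = 5/74 ≈ 0.067568)
E/267 + A = (5/74)/267 + 2987 = (5/74)*(1/267) + 2987 = 5/19758 + 2987 = 59017151/19758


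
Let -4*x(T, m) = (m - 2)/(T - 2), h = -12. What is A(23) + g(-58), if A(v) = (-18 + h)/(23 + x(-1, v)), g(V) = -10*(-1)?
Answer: 290/33 ≈ 8.7879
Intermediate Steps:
g(V) = 10
x(T, m) = -(-2 + m)/(4*(-2 + T)) (x(T, m) = -(m - 2)/(4*(T - 2)) = -(-2 + m)/(4*(-2 + T)))
A(v) = -30/(137/6 + v/12) (A(v) = (-18 - 12)/(23 + (2 - v)/(4*(-2 - 1))) = -30/(23 + (¼)*(2 - v)/(-3)) = -30/(23 + (¼)*(-⅓)*(2 - v)) = -30/(23 + (-⅙ + v/12)) = -30/(137/6 + v/12))
A(23) + g(-58) = -360/(274 + 23) + 10 = -360/297 + 10 = -360*1/297 + 10 = -40/33 + 10 = 290/33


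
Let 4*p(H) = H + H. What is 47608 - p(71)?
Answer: 95145/2 ≈ 47573.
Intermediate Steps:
p(H) = H/2 (p(H) = (H + H)/4 = (2*H)/4 = H/2)
47608 - p(71) = 47608 - 71/2 = 95145/2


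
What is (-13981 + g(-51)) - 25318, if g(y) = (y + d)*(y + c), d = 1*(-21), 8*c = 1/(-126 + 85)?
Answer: -1460698/41 ≈ -35627.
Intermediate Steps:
c = -1/328 (c = 1/(8*(-126 + 85)) = (⅛)/(-41) = (⅛)*(-1/41) = -1/328 ≈ -0.0030488)
d = -21
g(y) = (-21 + y)*(-1/328 + y) (g(y) = (y - 21)*(y - 1/328) = (-21 + y)*(-1/328 + y))
(-13981 + g(-51)) - 25318 = (-13981 + (21/328 + (-51)² - 6889/328*(-51))) - 25318 = (-13981 + (21/328 + 2601 + 351339/328)) - 25318 = (-13981 + 150561/41) - 25318 = -422660/41 - 25318 = -1460698/41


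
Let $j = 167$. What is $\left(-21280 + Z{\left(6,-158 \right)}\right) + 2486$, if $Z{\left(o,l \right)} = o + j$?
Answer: $-18621$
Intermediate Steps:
$Z{\left(o,l \right)} = 167 + o$ ($Z{\left(o,l \right)} = o + 167 = 167 + o$)
$\left(-21280 + Z{\left(6,-158 \right)}\right) + 2486 = \left(-21280 + \left(167 + 6\right)\right) + 2486 = \left(-21280 + 173\right) + 2486 = -21107 + 2486 = -18621$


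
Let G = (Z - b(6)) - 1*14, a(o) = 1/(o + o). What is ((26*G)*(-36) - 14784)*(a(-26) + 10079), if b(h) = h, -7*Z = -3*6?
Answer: 1402510332/91 ≈ 1.5412e+7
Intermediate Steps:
Z = 18/7 (Z = -(-3)*6/7 = -⅐*(-18) = 18/7 ≈ 2.5714)
a(o) = 1/(2*o)
G = -122/7 (G = (18/7 - 1*6) - 1*14 = (18/7 - 6) - 14 = -24/7 - 14 = -122/7 ≈ -17.429)
((26*G)*(-36) - 14784)*(a(-26) + 10079) = ((26*(-122/7))*(-36) - 14784)*((½)/(-26) + 10079) = (-3172/7*(-36) - 14784)*((½)*(-1/26) + 10079) = (114192/7 - 14784)*(-1/52 + 10079) = (10704/7)*(524107/52) = 1402510332/91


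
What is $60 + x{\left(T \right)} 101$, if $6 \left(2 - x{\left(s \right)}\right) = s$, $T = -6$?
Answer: $363$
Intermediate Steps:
$x{\left(s \right)} = 2 - \frac{s}{6}$
$60 + x{\left(T \right)} 101 = 60 + \left(2 - -1\right) 101 = 60 + \left(2 + 1\right) 101 = 60 + 3 \cdot 101 = 60 + 303 = 363$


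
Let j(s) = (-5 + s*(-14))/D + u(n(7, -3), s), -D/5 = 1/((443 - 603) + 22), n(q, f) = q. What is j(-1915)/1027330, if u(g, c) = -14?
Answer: 369902/513665 ≈ 0.72012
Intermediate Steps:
D = 5/138 (D = -5/((443 - 603) + 22) = -5/(-160 + 22) = -5/(-138) = -5*(-1/138) = 5/138 ≈ 0.036232)
j(s) = -152 - 1932*s/5 (j(s) = (-5 + s*(-14))/(5/138) - 14 = (-5 - 14*s)*(138/5) - 14 = (-138 - 1932*s/5) - 14 = -152 - 1932*s/5)
j(-1915)/1027330 = (-152 - 1932/5*(-1915))/1027330 = (-152 + 739956)*(1/1027330) = 739804*(1/1027330) = 369902/513665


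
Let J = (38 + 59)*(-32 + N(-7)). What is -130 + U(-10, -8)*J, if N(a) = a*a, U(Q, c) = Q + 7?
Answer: -5077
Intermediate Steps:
U(Q, c) = 7 + Q
N(a) = a²
J = 1649 (J = (38 + 59)*(-32 + (-7)²) = 97*(-32 + 49) = 97*17 = 1649)
-130 + U(-10, -8)*J = -130 + (7 - 10)*1649 = -130 - 3*1649 = -130 - 4947 = -5077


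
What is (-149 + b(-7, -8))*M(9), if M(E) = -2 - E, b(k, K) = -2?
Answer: 1661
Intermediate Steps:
(-149 + b(-7, -8))*M(9) = (-149 - 2)*(-2 - 1*9) = -151*(-2 - 9) = -151*(-11) = 1661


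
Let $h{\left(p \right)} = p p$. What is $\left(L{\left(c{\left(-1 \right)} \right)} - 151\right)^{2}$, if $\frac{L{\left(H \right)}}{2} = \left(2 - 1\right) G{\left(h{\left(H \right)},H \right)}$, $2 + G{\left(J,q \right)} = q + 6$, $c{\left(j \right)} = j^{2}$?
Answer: $19881$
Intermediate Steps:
$h{\left(p \right)} = p^{2}$
$G{\left(J,q \right)} = 4 + q$ ($G{\left(J,q \right)} = -2 + \left(q + 6\right) = -2 + \left(6 + q\right) = 4 + q$)
$L{\left(H \right)} = 8 + 2 H$ ($L{\left(H \right)} = 2 \left(2 - 1\right) \left(4 + H\right) = 2 \cdot 1 \left(4 + H\right) = 2 \left(4 + H\right) = 8 + 2 H$)
$\left(L{\left(c{\left(-1 \right)} \right)} - 151\right)^{2} = \left(\left(8 + 2 \left(-1\right)^{2}\right) - 151\right)^{2} = \left(\left(8 + 2 \cdot 1\right) - 151\right)^{2} = \left(\left(8 + 2\right) - 151\right)^{2} = \left(10 - 151\right)^{2} = \left(-141\right)^{2} = 19881$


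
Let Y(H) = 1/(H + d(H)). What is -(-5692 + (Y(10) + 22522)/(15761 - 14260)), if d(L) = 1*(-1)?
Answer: 76690529/13509 ≈ 5677.0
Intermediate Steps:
d(L) = -1
Y(H) = 1/(-1 + H) (Y(H) = 1/(H - 1) = 1/(-1 + H))
-(-5692 + (Y(10) + 22522)/(15761 - 14260)) = -(-5692 + (1/(-1 + 10) + 22522)/(15761 - 14260)) = -(-5692 + (1/9 + 22522)/1501) = -(-5692 + (1/9 + 22522)*(1/1501)) = -(-5692 + (202699/9)*(1/1501)) = -(-5692 + 202699/13509) = -1*(-76690529/13509) = 76690529/13509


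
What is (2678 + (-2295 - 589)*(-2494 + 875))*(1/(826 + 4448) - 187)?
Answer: -2303787499069/2637 ≈ -8.7364e+8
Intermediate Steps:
(2678 + (-2295 - 589)*(-2494 + 875))*(1/(826 + 4448) - 187) = (2678 - 2884*(-1619))*(1/5274 - 187) = (2678 + 4669196)*(1/5274 - 187) = 4671874*(-986237/5274) = -2303787499069/2637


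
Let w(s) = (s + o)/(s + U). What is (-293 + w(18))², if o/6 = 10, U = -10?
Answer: 1283689/16 ≈ 80231.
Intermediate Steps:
o = 60 (o = 6*10 = 60)
w(s) = (60 + s)/(-10 + s) (w(s) = (s + 60)/(s - 10) = (60 + s)/(-10 + s))
(-293 + w(18))² = (-293 + (60 + 18)/(-10 + 18))² = (-293 + 78/8)² = (-293 + (⅛)*78)² = (-293 + 39/4)² = (-1133/4)² = 1283689/16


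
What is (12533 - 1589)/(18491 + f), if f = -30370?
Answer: -10944/11879 ≈ -0.92129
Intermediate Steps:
(12533 - 1589)/(18491 + f) = (12533 - 1589)/(18491 - 30370) = 10944/(-11879) = 10944*(-1/11879) = -10944/11879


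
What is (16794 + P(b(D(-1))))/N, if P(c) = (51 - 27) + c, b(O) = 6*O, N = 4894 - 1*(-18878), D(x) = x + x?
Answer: 2801/3962 ≈ 0.70697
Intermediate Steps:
D(x) = 2*x
N = 23772 (N = 4894 + 18878 = 23772)
P(c) = 24 + c
(16794 + P(b(D(-1))))/N = (16794 + (24 + 6*(2*(-1))))/23772 = (16794 + (24 + 6*(-2)))*(1/23772) = (16794 + (24 - 12))*(1/23772) = (16794 + 12)*(1/23772) = 16806*(1/23772) = 2801/3962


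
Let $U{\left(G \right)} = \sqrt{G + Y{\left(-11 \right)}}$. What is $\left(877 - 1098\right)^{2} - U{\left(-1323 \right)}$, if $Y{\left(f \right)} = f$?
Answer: $48841 - i \sqrt{1334} \approx 48841.0 - 36.524 i$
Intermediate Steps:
$U{\left(G \right)} = \sqrt{-11 + G}$ ($U{\left(G \right)} = \sqrt{G - 11} = \sqrt{-11 + G}$)
$\left(877 - 1098\right)^{2} - U{\left(-1323 \right)} = \left(877 - 1098\right)^{2} - \sqrt{-11 - 1323} = \left(-221\right)^{2} - \sqrt{-1334} = 48841 - i \sqrt{1334}$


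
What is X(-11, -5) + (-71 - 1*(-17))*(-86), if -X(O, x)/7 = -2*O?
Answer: 4490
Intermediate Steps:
X(O, x) = 14*O (X(O, x) = -(-14)*O = 14*O)
X(-11, -5) + (-71 - 1*(-17))*(-86) = 14*(-11) + (-71 - 1*(-17))*(-86) = -154 + (-71 + 17)*(-86) = -154 - 54*(-86) = -154 + 4644 = 4490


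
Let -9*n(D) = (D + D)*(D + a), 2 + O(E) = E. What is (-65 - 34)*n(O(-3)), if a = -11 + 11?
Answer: 550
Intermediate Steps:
O(E) = -2 + E
a = 0
n(D) = -2*D²/9 (n(D) = -(D + D)*(D + 0)/9 = -2*D*D/9 = -2*D²/9)
(-65 - 34)*n(O(-3)) = (-65 - 34)*(-2*(-2 - 3)²/9) = -(-22)*(-5)² = -(-22)*25 = -99*(-50/9) = 550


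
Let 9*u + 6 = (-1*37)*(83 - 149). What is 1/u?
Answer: 3/812 ≈ 0.0036946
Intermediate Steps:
u = 812/3 (u = -2/3 + ((-1*37)*(83 - 149))/9 = -2/3 + (-37*(-66))/9 = -2/3 + (1/9)*2442 = -2/3 + 814/3 = 812/3 ≈ 270.67)
1/u = 1/(812/3) = 3/812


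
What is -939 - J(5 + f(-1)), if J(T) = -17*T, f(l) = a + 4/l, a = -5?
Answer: -1007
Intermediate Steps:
f(l) = -5 + 4/l
-939 - J(5 + f(-1)) = -939 - (-17)*(5 + (-5 + 4/(-1))) = -939 - (-17)*(5 + (-5 + 4*(-1))) = -939 - (-17)*(5 + (-5 - 4)) = -939 - (-17)*(5 - 9) = -939 - (-17)*(-4) = -939 - 1*68 = -939 - 68 = -1007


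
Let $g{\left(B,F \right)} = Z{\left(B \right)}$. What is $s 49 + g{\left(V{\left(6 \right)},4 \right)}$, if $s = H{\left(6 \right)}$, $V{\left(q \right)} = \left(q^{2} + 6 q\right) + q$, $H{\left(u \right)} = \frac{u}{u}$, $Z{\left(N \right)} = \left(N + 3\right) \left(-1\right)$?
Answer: $-32$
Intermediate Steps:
$Z{\left(N \right)} = -3 - N$ ($Z{\left(N \right)} = \left(3 + N\right) \left(-1\right) = -3 - N$)
$H{\left(u \right)} = 1$
$V{\left(q \right)} = q^{2} + 7 q$
$s = 1$
$g{\left(B,F \right)} = -3 - B$
$s 49 + g{\left(V{\left(6 \right)},4 \right)} = 1 \cdot 49 - \left(3 + 6 \left(7 + 6\right)\right) = 49 - \left(3 + 6 \cdot 13\right) = 49 - 81 = -32$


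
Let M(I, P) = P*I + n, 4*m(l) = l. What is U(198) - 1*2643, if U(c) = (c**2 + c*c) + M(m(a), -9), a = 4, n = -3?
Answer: 75753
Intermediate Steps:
m(l) = l/4
M(I, P) = -3 + I*P (M(I, P) = P*I - 3 = I*P - 3 = -3 + I*P)
U(c) = -12 + 2*c**2 (U(c) = (c**2 + c*c) + (-3 + ((1/4)*4)*(-9)) = (c**2 + c**2) + (-3 + 1*(-9)) = 2*c**2 + (-3 - 9) = 2*c**2 - 12 = -12 + 2*c**2)
U(198) - 1*2643 = (-12 + 2*198**2) - 1*2643 = (-12 + 2*39204) - 2643 = (-12 + 78408) - 2643 = 78396 - 2643 = 75753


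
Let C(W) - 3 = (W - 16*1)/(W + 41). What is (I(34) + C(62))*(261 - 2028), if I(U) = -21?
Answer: 3194736/103 ≈ 31017.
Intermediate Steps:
C(W) = 3 + (-16 + W)/(41 + W) (C(W) = 3 + (W - 16*1)/(W + 41) = 3 + (W - 16)/(41 + W) = 3 + (-16 + W)/(41 + W))
(I(34) + C(62))*(261 - 2028) = (-21 + (107 + 4*62)/(41 + 62))*(261 - 2028) = (-21 + (107 + 248)/103)*(-1767) = (-21 + (1/103)*355)*(-1767) = (-21 + 355/103)*(-1767) = -1808/103*(-1767) = 3194736/103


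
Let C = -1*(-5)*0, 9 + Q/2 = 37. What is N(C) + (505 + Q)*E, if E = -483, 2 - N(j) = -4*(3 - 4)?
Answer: -270965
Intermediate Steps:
Q = 56 (Q = -18 + 2*37 = -18 + 74 = 56)
C = 0 (C = 5*0 = 0)
N(j) = -2 (N(j) = 2 - (-4)*(3 - 4) = 2 - (-4)*(-1) = 2 - 1*4 = 2 - 4 = -2)
N(C) + (505 + Q)*E = -2 + (505 + 56)*(-483) = -2 + 561*(-483) = -2 - 270963 = -270965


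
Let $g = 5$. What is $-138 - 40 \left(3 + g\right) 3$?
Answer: $-1098$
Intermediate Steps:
$-138 - 40 \left(3 + g\right) 3 = -138 - 40 \left(3 + 5\right) 3 = -138 - 40 \cdot 8 \cdot 3 = -138 - 960 = -1098$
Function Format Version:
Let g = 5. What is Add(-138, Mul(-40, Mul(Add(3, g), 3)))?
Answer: -1098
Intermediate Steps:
Add(-138, Mul(-40, Mul(Add(3, g), 3))) = Add(-138, Mul(-40, Mul(Add(3, 5), 3))) = Add(-138, Mul(-40, Mul(8, 3))) = Add(-138, Mul(-40, 24)) = Add(-138, -960) = -1098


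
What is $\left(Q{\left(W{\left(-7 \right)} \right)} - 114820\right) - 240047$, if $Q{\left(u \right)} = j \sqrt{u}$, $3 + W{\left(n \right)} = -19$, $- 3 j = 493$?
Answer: $-354867 - \frac{493 i \sqrt{22}}{3} \approx -3.5487 \cdot 10^{5} - 770.79 i$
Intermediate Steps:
$j = - \frac{493}{3}$ ($j = \left(- \frac{1}{3}\right) 493 = - \frac{493}{3} \approx -164.33$)
$W{\left(n \right)} = -22$ ($W{\left(n \right)} = -3 - 19 = -22$)
$Q{\left(u \right)} = - \frac{493 \sqrt{u}}{3}$
$\left(Q{\left(W{\left(-7 \right)} \right)} - 114820\right) - 240047 = \left(- \frac{493 \sqrt{-22}}{3} - 114820\right) - 240047 = \left(- \frac{493 i \sqrt{22}}{3} - 114820\right) - 240047 = \left(-114820 - \frac{493 i \sqrt{22}}{3}\right) - 240047 = -354867 - \frac{493 i \sqrt{22}}{3}$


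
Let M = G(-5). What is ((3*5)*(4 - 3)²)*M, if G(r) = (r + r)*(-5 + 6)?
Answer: -150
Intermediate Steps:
G(r) = 2*r (G(r) = (2*r)*1 = 2*r)
M = -10 (M = 2*(-5) = -10)
((3*5)*(4 - 3)²)*M = ((3*5)*(4 - 3)²)*(-10) = (15*1²)*(-10) = (15*1)*(-10) = 15*(-10) = -150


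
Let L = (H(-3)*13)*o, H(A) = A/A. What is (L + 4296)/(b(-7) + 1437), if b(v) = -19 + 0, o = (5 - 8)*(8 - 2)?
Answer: 2031/709 ≈ 2.8646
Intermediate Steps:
H(A) = 1
o = -18 (o = -3*6 = -18)
b(v) = -19
L = -234 (L = (1*13)*(-18) = 13*(-18) = -234)
(L + 4296)/(b(-7) + 1437) = (-234 + 4296)/(-19 + 1437) = 4062/1418 = 4062*(1/1418) = 2031/709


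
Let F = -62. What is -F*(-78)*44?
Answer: -212784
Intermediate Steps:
-F*(-78)*44 = -(-62*(-78))*44 = -4836*44 = -1*212784 = -212784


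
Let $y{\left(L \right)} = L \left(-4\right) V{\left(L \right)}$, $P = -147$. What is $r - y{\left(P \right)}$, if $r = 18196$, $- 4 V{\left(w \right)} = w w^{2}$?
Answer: $-466930685$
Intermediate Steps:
$V{\left(w \right)} = - \frac{w^{3}}{4}$ ($V{\left(w \right)} = - \frac{w w^{2}}{4} = - \frac{w^{3}}{4}$)
$y{\left(L \right)} = L^{4}$ ($y{\left(L \right)} = L \left(-4\right) \left(- \frac{L^{3}}{4}\right) = - 4 L \left(- \frac{L^{3}}{4}\right) = L^{4}$)
$r - y{\left(P \right)} = 18196 - \left(-147\right)^{4} = 18196 - 466948881 = -466930685$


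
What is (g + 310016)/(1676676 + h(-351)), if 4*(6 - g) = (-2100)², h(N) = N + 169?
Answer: -396239/838247 ≈ -0.47270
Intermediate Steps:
h(N) = 169 + N
g = -1102494 (g = 6 - ¼*(-2100)² = 6 - ¼*4410000 = 6 - 1102500 = -1102494)
(g + 310016)/(1676676 + h(-351)) = (-1102494 + 310016)/(1676676 + (169 - 351)) = -792478/(1676676 - 182) = -792478/1676494 = -792478*1/1676494 = -396239/838247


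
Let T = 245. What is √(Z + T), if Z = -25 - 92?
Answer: 8*√2 ≈ 11.314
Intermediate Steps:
Z = -117
√(Z + T) = √(-117 + 245) = √128 = 8*√2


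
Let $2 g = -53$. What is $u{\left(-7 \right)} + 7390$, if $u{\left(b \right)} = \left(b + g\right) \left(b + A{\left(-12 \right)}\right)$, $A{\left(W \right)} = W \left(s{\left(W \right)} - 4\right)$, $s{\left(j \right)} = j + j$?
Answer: $- \frac{7263}{2} \approx -3631.5$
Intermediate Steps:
$g = - \frac{53}{2}$ ($g = \frac{1}{2} \left(-53\right) = - \frac{53}{2} \approx -26.5$)
$s{\left(j \right)} = 2 j$
$A{\left(W \right)} = W \left(-4 + 2 W\right)$ ($A{\left(W \right)} = W \left(2 W - 4\right) = W \left(-4 + 2 W\right)$)
$u{\left(b \right)} = \left(336 + b\right) \left(- \frac{53}{2} + b\right)$ ($u{\left(b \right)} = \left(b - \frac{53}{2}\right) \left(b + 2 \left(-12\right) \left(-2 - 12\right)\right) = \left(- \frac{53}{2} + b\right) \left(b + 2 \left(-12\right) \left(-14\right)\right) = \left(- \frac{53}{2} + b\right) \left(b + 336\right) = \left(- \frac{53}{2} + b\right) \left(336 + b\right) = \left(336 + b\right) \left(- \frac{53}{2} + b\right)$)
$u{\left(-7 \right)} + 7390 = \left(-8904 + \left(-7\right)^{2} + \frac{619}{2} \left(-7\right)\right) + 7390 = \left(-8904 + 49 - \frac{4333}{2}\right) + 7390 = - \frac{22043}{2} + 7390 = - \frac{7263}{2}$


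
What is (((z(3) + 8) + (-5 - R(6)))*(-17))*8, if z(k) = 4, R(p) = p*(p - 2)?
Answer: 2312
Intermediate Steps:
R(p) = p*(-2 + p)
(((z(3) + 8) + (-5 - R(6)))*(-17))*8 = (((4 + 8) + (-5 - 6*(-2 + 6)))*(-17))*8 = ((12 + (-5 - 6*4))*(-17))*8 = ((12 + (-5 - 1*24))*(-17))*8 = ((12 + (-5 - 24))*(-17))*8 = ((12 - 29)*(-17))*8 = -17*(-17)*8 = 289*8 = 2312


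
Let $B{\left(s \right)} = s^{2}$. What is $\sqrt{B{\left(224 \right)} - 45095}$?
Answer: $\sqrt{5081} \approx 71.281$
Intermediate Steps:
$\sqrt{B{\left(224 \right)} - 45095} = \sqrt{224^{2} - 45095} = \sqrt{50176 - 45095} = \sqrt{5081}$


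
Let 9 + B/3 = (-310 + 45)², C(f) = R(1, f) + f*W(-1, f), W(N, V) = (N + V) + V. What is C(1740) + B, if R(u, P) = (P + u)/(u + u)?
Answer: 12529957/2 ≈ 6.2650e+6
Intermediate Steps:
R(u, P) = (P + u)/(2*u) (R(u, P) = (P + u)/((2*u)) = (P + u)*(1/(2*u)) = (P + u)/(2*u))
W(N, V) = N + 2*V
C(f) = ½ + f/2 + f*(-1 + 2*f) (C(f) = (½)*(f + 1)/1 + f*(-1 + 2*f) = (½)*1*(1 + f) + f*(-1 + 2*f) = (½ + f/2) + f*(-1 + 2*f) = ½ + f/2 + f*(-1 + 2*f))
B = 210648 (B = -27 + 3*(-310 + 45)² = -27 + 3*(-265)² = -27 + 3*70225 = -27 + 210675 = 210648)
C(1740) + B = (½ + 2*1740² - ½*1740) + 210648 = (½ + 2*3027600 - 870) + 210648 = (½ + 6055200 - 870) + 210648 = 12108661/2 + 210648 = 12529957/2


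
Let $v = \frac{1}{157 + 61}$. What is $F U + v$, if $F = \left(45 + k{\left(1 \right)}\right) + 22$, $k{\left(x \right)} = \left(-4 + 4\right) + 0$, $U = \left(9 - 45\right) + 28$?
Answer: $- \frac{116847}{218} \approx -536.0$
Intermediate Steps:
$U = -8$ ($U = -36 + 28 = -8$)
$k{\left(x \right)} = 0$ ($k{\left(x \right)} = 0 + 0 = 0$)
$F = 67$ ($F = \left(45 + 0\right) + 22 = 45 + 22 = 67$)
$v = \frac{1}{218} \approx 0.0045872$
$F U + v = 67 \left(-8\right) + \frac{1}{218} = -536 + \frac{1}{218} = - \frac{116847}{218}$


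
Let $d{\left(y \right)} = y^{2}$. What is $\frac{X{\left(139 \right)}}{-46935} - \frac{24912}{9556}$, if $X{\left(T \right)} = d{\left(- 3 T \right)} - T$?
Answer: $- \frac{141479986}{22425543} \approx -6.3089$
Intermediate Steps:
$X{\left(T \right)} = - T + 9 T^{2}$ ($X{\left(T \right)} = \left(- 3 T\right)^{2} - T = 9 T^{2} - T = - T + 9 T^{2}$)
$\frac{X{\left(139 \right)}}{-46935} - \frac{24912}{9556} = \frac{139 \left(-1 + 9 \cdot 139\right)}{-46935} - \frac{24912}{9556} = 139 \left(-1 + 1251\right) \left(- \frac{1}{46935}\right) - \frac{6228}{2389} = 139 \cdot 1250 \left(- \frac{1}{46935}\right) - \frac{6228}{2389} = 173750 \left(- \frac{1}{46935}\right) - \frac{6228}{2389} = - \frac{34750}{9387} - \frac{6228}{2389} = - \frac{141479986}{22425543}$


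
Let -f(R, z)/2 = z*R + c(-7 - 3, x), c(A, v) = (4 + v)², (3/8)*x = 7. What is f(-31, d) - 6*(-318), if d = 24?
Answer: 21316/9 ≈ 2368.4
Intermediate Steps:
x = 56/3 (x = (8/3)*7 = 56/3 ≈ 18.667)
f(R, z) = -9248/9 - 2*R*z (f(R, z) = -2*(z*R + (4 + 56/3)²) = -2*(R*z + (68/3)²) = -2*(R*z + 4624/9) = -2*(4624/9 + R*z) = -9248/9 - 2*R*z)
f(-31, d) - 6*(-318) = (-9248/9 - 2*(-31)*24) - 6*(-318) = (-9248/9 + 1488) + 1908 = 4144/9 + 1908 = 21316/9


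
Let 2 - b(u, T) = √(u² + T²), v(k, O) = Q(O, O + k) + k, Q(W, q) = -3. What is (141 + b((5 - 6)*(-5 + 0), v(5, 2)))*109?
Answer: 15587 - 109*√29 ≈ 15000.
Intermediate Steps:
v(k, O) = -3 + k
b(u, T) = 2 - √(T² + u²) (b(u, T) = 2 - √(u² + T²) = 2 - √(T² + u²))
(141 + b((5 - 6)*(-5 + 0), v(5, 2)))*109 = (141 + (2 - √((-3 + 5)² + ((5 - 6)*(-5 + 0))²)))*109 = (141 + (2 - √(2² + (-1*(-5))²)))*109 = (141 + (2 - √(4 + 5²)))*109 = (141 + (2 - √(4 + 25)))*109 = (141 + (2 - √29))*109 = (143 - √29)*109 = 15587 - 109*√29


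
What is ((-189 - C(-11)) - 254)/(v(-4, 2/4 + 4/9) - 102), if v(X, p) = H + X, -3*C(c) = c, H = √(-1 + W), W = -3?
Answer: 3551/843 + 67*I/843 ≈ 4.2123 + 0.079478*I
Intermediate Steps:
H = 2*I (H = √(-1 - 3) = √(-4) = 2*I ≈ 2.0*I)
C(c) = -c/3
v(X, p) = X + 2*I (v(X, p) = 2*I + X = X + 2*I)
((-189 - C(-11)) - 254)/(v(-4, 2/4 + 4/9) - 102) = ((-189 - (-1)*(-11)/3) - 254)/((-4 + 2*I) - 102) = ((-189 - 1*11/3) - 254)/(-106 + 2*I) = ((-189 - 11/3) - 254)*((-106 - 2*I)/11240) = (-578/3 - 254)*((-106 - 2*I)/11240) = -67*(-106 - 2*I)/1686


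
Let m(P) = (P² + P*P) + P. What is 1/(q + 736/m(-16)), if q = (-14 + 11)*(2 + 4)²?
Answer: -31/3302 ≈ -0.0093883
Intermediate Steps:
m(P) = P + 2*P² (m(P) = (P² + P²) + P = 2*P² + P = P + 2*P²)
q = -108 (q = -3*6² = -3*36 = -108)
1/(q + 736/m(-16)) = 1/(-108 + 736/((-16*(1 + 2*(-16))))) = 1/(-108 + 736/((-16*(1 - 32)))) = 1/(-108 + 736/((-16*(-31)))) = 1/(-108 + 736/496) = 1/(-108 + 736*(1/496)) = 1/(-108 + 46/31) = 1/(-3302/31) = -31/3302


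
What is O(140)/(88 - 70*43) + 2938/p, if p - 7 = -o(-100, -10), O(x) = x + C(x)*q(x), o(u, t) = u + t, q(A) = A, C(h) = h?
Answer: 80452/4383 ≈ 18.355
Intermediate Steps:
o(u, t) = t + u
O(x) = x + x² (O(x) = x + x*x = x + x²)
p = 117 (p = 7 - (-10 - 100) = 7 - 1*(-110) = 7 + 110 = 117)
O(140)/(88 - 70*43) + 2938/p = (140*(1 + 140))/(88 - 70*43) + 2938/117 = (140*141)/(88 - 3010) + 2938*(1/117) = 19740/(-2922) + 226/9 = 19740*(-1/2922) + 226/9 = -3290/487 + 226/9 = 80452/4383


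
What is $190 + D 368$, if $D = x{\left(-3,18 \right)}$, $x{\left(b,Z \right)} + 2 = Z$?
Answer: $6078$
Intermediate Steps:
$x{\left(b,Z \right)} = -2 + Z$
$D = 16$ ($D = -2 + 18 = 16$)
$190 + D 368 = 190 + 16 \cdot 368 = 190 + 5888 = 6078$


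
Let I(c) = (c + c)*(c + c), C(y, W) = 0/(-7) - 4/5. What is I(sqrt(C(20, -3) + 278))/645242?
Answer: 2772/1613105 ≈ 0.0017184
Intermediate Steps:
C(y, W) = -4/5 (C(y, W) = 0*(-1/7) - 4*1/5 = 0 - 4/5 = -4/5)
I(c) = 4*c**2 (I(c) = (2*c)*(2*c) = 4*c**2)
I(sqrt(C(20, -3) + 278))/645242 = (4*(sqrt(-4/5 + 278))**2)/645242 = (4*(sqrt(1386/5))**2)*(1/645242) = (4*(3*sqrt(770)/5)**2)*(1/645242) = (4*(1386/5))*(1/645242) = (5544/5)*(1/645242) = 2772/1613105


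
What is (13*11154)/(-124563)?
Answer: -48334/41521 ≈ -1.1641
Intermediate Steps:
(13*11154)/(-124563) = 145002*(-1/124563) = -48334/41521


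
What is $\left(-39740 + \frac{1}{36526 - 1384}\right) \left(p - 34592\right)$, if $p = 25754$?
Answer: $\frac{2057107955367}{5857} \approx 3.5122 \cdot 10^{8}$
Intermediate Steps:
$\left(-39740 + \frac{1}{36526 - 1384}\right) \left(p - 34592\right) = \left(-39740 + \frac{1}{36526 - 1384}\right) \left(25754 - 34592\right) = \left(-39740 + \frac{1}{35142}\right) \left(-8838\right) = \left(- \frac{1396543079}{35142}\right) \left(-8838\right) = \frac{2057107955367}{5857}$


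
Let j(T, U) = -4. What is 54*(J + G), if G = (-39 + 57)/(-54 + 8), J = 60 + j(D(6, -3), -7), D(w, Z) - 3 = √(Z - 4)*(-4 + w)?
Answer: 69066/23 ≈ 3002.9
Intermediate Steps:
D(w, Z) = 3 + √(-4 + Z)*(-4 + w) (D(w, Z) = 3 + √(Z - 4)*(-4 + w) = 3 + √(-4 + Z)*(-4 + w))
J = 56 (J = 60 - 4 = 56)
G = -9/23 (G = 18/(-46) = 18*(-1/46) = -9/23 ≈ -0.39130)
54*(J + G) = 54*(56 - 9/23) = 54*(1279/23) = 69066/23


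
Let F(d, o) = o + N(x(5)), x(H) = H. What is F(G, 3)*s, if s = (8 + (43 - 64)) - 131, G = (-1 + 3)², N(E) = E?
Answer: -1152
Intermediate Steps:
G = 4 (G = 2² = 4)
s = -144 (s = (8 - 21) - 131 = -13 - 131 = -144)
F(d, o) = 5 + o (F(d, o) = o + 5 = 5 + o)
F(G, 3)*s = (5 + 3)*(-144) = 8*(-144) = -1152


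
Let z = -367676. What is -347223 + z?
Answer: -714899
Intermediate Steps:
-347223 + z = -347223 - 367676 = -714899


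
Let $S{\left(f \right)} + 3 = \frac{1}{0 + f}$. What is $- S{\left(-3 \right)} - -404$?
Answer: $\frac{1222}{3} \approx 407.33$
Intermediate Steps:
$S{\left(f \right)} = -3 + \frac{1}{f}$ ($S{\left(f \right)} = -3 + \frac{1}{0 + f} = -3 + \frac{1}{f}$)
$- S{\left(-3 \right)} - -404 = - (-3 + \frac{1}{-3}) - -404 = - (-3 - \frac{1}{3}) + 404 = \left(-1\right) \left(- \frac{10}{3}\right) + 404 = \frac{10}{3} + 404 = \frac{1222}{3}$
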